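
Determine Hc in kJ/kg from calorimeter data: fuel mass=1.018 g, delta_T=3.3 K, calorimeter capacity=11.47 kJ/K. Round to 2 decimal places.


Hc = C_cal * delta_T / m_fuel
Q_released = 11.47 * 3.3 = 37.8510 kJ
m_fuel = 1.018 g = 1.018/1000 kg = 0.001018 kg
Hc = 37.8510 / 0.001018 = 37181.73 kJ/kg


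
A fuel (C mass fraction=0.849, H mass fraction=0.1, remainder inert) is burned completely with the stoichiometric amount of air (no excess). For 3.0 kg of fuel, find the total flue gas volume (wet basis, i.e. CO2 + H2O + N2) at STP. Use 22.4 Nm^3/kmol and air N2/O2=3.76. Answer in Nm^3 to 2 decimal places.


Per kg fuel: CO2 = (C/12 kmol)*22.4 = (0.849/12)*22.4 = 1.58480 Nm^3
Per kg fuel: H2O = (H/2 kmol)*22.4 = (0.1/2)*22.4 = 1.12000 Nm^3
O2 needed per kg fuel = C/12 + H/4 = 0.849/12 + 0.1/4 = 0.09575000 kmol
Per kg fuel: N2 = O2*3.76*22.4 = 0.09575000*3.76*22.4 = 8.06445 Nm^3
Total per kg = 1.58480 + 1.12000 + 8.06445 = 10.76925 Nm^3
Total = 10.76925 * 3.0 = 32.31 Nm^3


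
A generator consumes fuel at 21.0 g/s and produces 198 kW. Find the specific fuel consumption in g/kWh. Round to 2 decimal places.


SFC = (mf / BP) * 3600
Rate = 21.0 / 198 = 0.106061 g/(s*kW)
SFC = 0.106061 * 3600 = 381.82 g/kWh


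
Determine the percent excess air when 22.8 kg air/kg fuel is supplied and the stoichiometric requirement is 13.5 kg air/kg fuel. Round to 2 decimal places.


Excess air = actual - stoichiometric = 22.8 - 13.5 = 9.30 kg/kg fuel
Excess air % = (excess / stoich) * 100 = (9.30 / 13.5) * 100 = 68.89%


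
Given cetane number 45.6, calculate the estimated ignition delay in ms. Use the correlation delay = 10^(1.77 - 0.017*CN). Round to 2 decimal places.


delay = 10^(1.77 - 0.017*CN)
Exponent = 1.77 - 0.017*45.6 = 0.9948
delay = 10^0.9948 = 9.88 ms


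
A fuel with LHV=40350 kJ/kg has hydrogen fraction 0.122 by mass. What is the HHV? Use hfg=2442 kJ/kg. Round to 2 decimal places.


HHV = LHV + hfg * 9 * H
Water addition = 2442 * 9 * 0.122 = 2681.316 kJ/kg
HHV = 40350 + 2681.316 = 43031.32 kJ/kg


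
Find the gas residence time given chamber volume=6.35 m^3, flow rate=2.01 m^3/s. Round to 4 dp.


tau = V / Q_flow
tau = 6.35 / 2.01 = 3.1592 s


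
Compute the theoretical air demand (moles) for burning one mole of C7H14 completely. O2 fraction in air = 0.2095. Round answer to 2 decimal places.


Balanced combustion: C7H14 + 10.5 O2 -> 7 CO2 + 7 H2O
O2 needed = C + H/4 = 7 + 14/4 = 10.50 moles
Air moles = O2 / 0.2095 = 10.50 / 0.2095 = 50.12 moles air


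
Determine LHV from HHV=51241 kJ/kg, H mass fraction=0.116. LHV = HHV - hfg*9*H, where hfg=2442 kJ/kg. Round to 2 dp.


LHV = HHV - hfg * 9 * H
Water correction = 2442 * 9 * 0.116 = 2549.448 kJ/kg
LHV = 51241 - 2549.448 = 48691.55 kJ/kg


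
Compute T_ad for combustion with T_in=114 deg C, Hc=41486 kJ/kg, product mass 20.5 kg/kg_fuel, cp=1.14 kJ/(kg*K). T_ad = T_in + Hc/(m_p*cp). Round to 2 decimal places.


T_ad = T_in + Hc / (m_p * cp)
Denominator = 20.5 * 1.14 = 23.3700
Temperature rise = 41486 / 23.3700 = 1775.18 K
T_ad = 114 + 1775.18 = 1889.18 deg C


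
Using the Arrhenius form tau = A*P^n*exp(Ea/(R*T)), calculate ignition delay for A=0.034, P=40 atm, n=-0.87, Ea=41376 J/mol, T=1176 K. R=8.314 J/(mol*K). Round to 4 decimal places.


tau = A * P^n * exp(Ea/(R*T))
P^n = 40^(-0.87) = 0.04038386
Ea/(R*T) = 41376/(8.314*1176) = 4.231859
exp(Ea/(R*T)) = 68.845078
tau = 0.034 * 0.04038386 * 68.845078 = 0.0945 ms


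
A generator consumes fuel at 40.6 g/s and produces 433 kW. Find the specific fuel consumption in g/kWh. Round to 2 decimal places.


SFC = (mf / BP) * 3600
Rate = 40.6 / 433 = 0.093764 g/(s*kW)
SFC = 0.093764 * 3600 = 337.55 g/kWh


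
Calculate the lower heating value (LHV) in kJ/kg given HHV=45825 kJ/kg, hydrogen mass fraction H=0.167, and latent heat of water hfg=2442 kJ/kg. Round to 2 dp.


LHV = HHV - hfg * 9 * H
Water correction = 2442 * 9 * 0.167 = 3670.326 kJ/kg
LHV = 45825 - 3670.326 = 42154.67 kJ/kg


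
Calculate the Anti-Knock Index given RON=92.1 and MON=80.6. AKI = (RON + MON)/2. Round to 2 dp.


AKI = (RON + MON) / 2
AKI = (92.1 + 80.6) / 2
AKI = 172.7 / 2 = 86.35


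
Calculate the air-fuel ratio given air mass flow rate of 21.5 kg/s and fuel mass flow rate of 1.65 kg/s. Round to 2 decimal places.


AFR = m_air / m_fuel
AFR = 21.5 / 1.65 = 13.03


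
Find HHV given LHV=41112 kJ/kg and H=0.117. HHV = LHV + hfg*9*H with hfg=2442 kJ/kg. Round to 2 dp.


HHV = LHV + hfg * 9 * H
Water addition = 2442 * 9 * 0.117 = 2571.426 kJ/kg
HHV = 41112 + 2571.426 = 43683.43 kJ/kg


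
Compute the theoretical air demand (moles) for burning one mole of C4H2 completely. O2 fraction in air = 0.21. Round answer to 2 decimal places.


Balanced combustion: C4H2 + 4.5 O2 -> 4 CO2 + 1 H2O
O2 needed = C + H/4 = 4 + 2/4 = 4.50 moles
Air moles = O2 / 0.21 = 4.50 / 0.21 = 21.43 moles air


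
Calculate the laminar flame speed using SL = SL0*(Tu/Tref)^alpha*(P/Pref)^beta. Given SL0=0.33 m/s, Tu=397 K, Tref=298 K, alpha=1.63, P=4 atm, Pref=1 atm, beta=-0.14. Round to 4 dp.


SL = SL0 * (Tu/Tref)^alpha * (P/Pref)^beta
T ratio = 397/298 = 1.33221477
(T ratio)^alpha = 1.33221477^1.63 = 1.596085
(P/Pref)^beta = 4^(-0.14) = 0.823591
SL = 0.33 * 1.596085 * 0.823591 = 0.4338 m/s


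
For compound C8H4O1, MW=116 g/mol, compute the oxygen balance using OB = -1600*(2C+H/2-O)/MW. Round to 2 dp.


OB = -1600 * (2C + H/2 - O) / MW
Inner = 2*8 + 4/2 - 1 = 17.00
OB = -1600 * 17.00 / 116 = -234.48%


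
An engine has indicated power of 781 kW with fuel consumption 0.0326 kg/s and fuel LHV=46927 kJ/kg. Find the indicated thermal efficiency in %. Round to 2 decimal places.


eta_ith = (IP / (mf * LHV)) * 100
Denominator = 0.0326 * 46927 = 1529.8202 kW
eta_ith = (781 / 1529.8202) * 100 = 51.05%


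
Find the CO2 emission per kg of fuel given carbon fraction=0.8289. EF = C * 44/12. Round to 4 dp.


EF = C_frac * (M_CO2 / M_C)
EF = 0.8289 * (44/12)
EF = 0.8289 * 3.666667 = 3.0393 kg_CO2/kg_fuel


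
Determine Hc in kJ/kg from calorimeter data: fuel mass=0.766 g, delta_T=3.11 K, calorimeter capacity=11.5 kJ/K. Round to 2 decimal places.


Hc = C_cal * delta_T / m_fuel
Q_released = 11.5 * 3.11 = 35.7650 kJ
m_fuel = 0.766 g = 0.766/1000 kg = 0.000766 kg
Hc = 35.7650 / 0.000766 = 46690.60 kJ/kg


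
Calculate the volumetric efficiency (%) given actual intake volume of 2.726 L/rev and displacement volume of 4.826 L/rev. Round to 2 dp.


eta_v = (V_actual / V_disp) * 100
Ratio = 2.726 / 4.826 = 0.5649
eta_v = 0.5649 * 100 = 56.49%


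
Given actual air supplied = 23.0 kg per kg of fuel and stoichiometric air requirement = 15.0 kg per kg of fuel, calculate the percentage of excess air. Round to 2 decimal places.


Excess air = actual - stoichiometric = 23.0 - 15.0 = 8.00 kg/kg fuel
Excess air % = (excess / stoich) * 100 = (8.00 / 15.0) * 100 = 53.33%


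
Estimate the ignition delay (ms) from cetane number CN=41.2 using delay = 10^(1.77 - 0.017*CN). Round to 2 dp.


delay = 10^(1.77 - 0.017*CN)
Exponent = 1.77 - 0.017*41.2 = 1.0696
delay = 10^1.0696 = 11.74 ms


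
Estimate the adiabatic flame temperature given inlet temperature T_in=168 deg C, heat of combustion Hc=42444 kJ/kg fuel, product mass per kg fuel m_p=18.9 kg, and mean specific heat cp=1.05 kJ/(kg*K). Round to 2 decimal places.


T_ad = T_in + Hc / (m_p * cp)
Denominator = 18.9 * 1.05 = 19.8450
Temperature rise = 42444 / 19.8450 = 2138.78 K
T_ad = 168 + 2138.78 = 2306.78 deg C


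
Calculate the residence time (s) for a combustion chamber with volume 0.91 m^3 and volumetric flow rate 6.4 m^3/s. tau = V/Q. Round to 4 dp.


tau = V / Q_flow
tau = 0.91 / 6.4 = 0.1422 s


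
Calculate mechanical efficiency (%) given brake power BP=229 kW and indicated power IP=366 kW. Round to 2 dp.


eta_mech = (BP / IP) * 100
Ratio = 229 / 366 = 0.6257
eta_mech = 0.6257 * 100 = 62.57%


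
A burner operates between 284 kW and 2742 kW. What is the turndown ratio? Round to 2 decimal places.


TDR = Q_max / Q_min
TDR = 2742 / 284 = 9.65


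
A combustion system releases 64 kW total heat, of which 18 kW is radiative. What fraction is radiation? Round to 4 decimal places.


f_rad = Q_rad / Q_total
f_rad = 18 / 64 = 0.2813


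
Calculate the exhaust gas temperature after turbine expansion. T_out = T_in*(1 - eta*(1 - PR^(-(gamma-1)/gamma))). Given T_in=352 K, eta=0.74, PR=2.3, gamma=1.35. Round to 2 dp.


T_out = T_in * (1 - eta * (1 - PR^(-(gamma-1)/gamma)))
Exponent = -(1.35-1)/1.35 = -0.25925926
PR^exp = 2.3^(-0.25925926) = 0.80578413
Factor = 1 - 0.74*(1 - 0.80578413) = 0.85628026
T_out = 352 * 0.85628026 = 301.41 K


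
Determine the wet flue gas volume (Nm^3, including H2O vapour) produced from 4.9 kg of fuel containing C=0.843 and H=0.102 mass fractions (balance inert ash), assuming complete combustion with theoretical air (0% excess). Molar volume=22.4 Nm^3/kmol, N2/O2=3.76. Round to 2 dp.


Per kg fuel: CO2 = (C/12 kmol)*22.4 = (0.843/12)*22.4 = 1.57360 Nm^3
Per kg fuel: H2O = (H/2 kmol)*22.4 = (0.102/2)*22.4 = 1.14240 Nm^3
O2 needed per kg fuel = C/12 + H/4 = 0.843/12 + 0.102/4 = 0.09575000 kmol
Per kg fuel: N2 = O2*3.76*22.4 = 0.09575000*3.76*22.4 = 8.06445 Nm^3
Total per kg = 1.57360 + 1.14240 + 8.06445 = 10.78045 Nm^3
Total = 10.78045 * 4.9 = 52.82 Nm^3


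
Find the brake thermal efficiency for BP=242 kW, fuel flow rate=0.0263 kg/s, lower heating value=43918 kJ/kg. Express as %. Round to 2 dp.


eta_BTE = (BP / (mf * LHV)) * 100
Denominator = 0.0263 * 43918 = 1155.0434 kW
eta_BTE = (242 / 1155.0434) * 100 = 20.95%


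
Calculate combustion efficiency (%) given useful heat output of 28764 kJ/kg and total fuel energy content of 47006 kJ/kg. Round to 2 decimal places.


Efficiency = (Q_useful / Q_fuel) * 100
Efficiency = (28764 / 47006) * 100
Efficiency = 0.6119 * 100 = 61.19%


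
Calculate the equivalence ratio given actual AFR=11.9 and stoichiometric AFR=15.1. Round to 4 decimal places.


phi = AFR_stoich / AFR_actual
phi = 15.1 / 11.9 = 1.2689


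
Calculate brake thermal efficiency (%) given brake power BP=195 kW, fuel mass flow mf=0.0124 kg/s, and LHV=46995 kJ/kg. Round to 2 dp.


eta_BTE = (BP / (mf * LHV)) * 100
Denominator = 0.0124 * 46995 = 582.7380 kW
eta_BTE = (195 / 582.7380) * 100 = 33.46%


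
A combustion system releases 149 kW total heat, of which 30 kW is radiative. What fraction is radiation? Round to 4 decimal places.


f_rad = Q_rad / Q_total
f_rad = 30 / 149 = 0.2013


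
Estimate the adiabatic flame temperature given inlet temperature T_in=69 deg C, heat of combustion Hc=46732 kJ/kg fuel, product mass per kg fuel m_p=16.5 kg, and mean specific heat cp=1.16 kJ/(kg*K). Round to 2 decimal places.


T_ad = T_in + Hc / (m_p * cp)
Denominator = 16.5 * 1.16 = 19.1400
Temperature rise = 46732 / 19.1400 = 2441.59 K
T_ad = 69 + 2441.59 = 2510.59 deg C


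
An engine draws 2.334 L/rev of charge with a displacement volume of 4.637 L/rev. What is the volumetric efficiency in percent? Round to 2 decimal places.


eta_v = (V_actual / V_disp) * 100
Ratio = 2.334 / 4.637 = 0.5033
eta_v = 0.5033 * 100 = 50.33%


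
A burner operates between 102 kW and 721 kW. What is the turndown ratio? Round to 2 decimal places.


TDR = Q_max / Q_min
TDR = 721 / 102 = 7.07


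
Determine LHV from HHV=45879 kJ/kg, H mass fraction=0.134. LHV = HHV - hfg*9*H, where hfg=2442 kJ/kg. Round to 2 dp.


LHV = HHV - hfg * 9 * H
Water correction = 2442 * 9 * 0.134 = 2945.052 kJ/kg
LHV = 45879 - 2945.052 = 42933.95 kJ/kg


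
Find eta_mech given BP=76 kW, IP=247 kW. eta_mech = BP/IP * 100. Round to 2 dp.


eta_mech = (BP / IP) * 100
Ratio = 76 / 247 = 0.3077
eta_mech = 0.3077 * 100 = 30.77%


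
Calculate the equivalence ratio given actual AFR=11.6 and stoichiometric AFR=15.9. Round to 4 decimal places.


phi = AFR_stoich / AFR_actual
phi = 15.9 / 11.6 = 1.3707


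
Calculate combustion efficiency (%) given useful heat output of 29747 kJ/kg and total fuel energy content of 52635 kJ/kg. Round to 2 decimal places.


Efficiency = (Q_useful / Q_fuel) * 100
Efficiency = (29747 / 52635) * 100
Efficiency = 0.5652 * 100 = 56.52%


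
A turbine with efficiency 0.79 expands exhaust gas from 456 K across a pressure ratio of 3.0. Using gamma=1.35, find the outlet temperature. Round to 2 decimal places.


T_out = T_in * (1 - eta * (1 - PR^(-(gamma-1)/gamma)))
Exponent = -(1.35-1)/1.35 = -0.25925926
PR^exp = 3.0^(-0.25925926) = 0.75214556
Factor = 1 - 0.79*(1 - 0.75214556) = 0.80419499
T_out = 456 * 0.80419499 = 366.71 K


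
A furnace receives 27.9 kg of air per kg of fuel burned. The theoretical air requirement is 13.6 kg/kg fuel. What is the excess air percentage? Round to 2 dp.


Excess air = actual - stoichiometric = 27.9 - 13.6 = 14.30 kg/kg fuel
Excess air % = (excess / stoich) * 100 = (14.30 / 13.6) * 100 = 105.15%


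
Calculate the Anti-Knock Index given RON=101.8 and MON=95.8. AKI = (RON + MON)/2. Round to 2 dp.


AKI = (RON + MON) / 2
AKI = (101.8 + 95.8) / 2
AKI = 197.6 / 2 = 98.80


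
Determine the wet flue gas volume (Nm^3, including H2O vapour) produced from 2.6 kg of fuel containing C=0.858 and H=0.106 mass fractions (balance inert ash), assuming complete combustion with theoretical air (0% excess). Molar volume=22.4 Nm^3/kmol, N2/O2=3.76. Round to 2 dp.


Per kg fuel: CO2 = (C/12 kmol)*22.4 = (0.858/12)*22.4 = 1.60160 Nm^3
Per kg fuel: H2O = (H/2 kmol)*22.4 = (0.106/2)*22.4 = 1.18720 Nm^3
O2 needed per kg fuel = C/12 + H/4 = 0.858/12 + 0.106/4 = 0.09800000 kmol
Per kg fuel: N2 = O2*3.76*22.4 = 0.09800000*3.76*22.4 = 8.25395 Nm^3
Total per kg = 1.60160 + 1.18720 + 8.25395 = 11.04275 Nm^3
Total = 11.04275 * 2.6 = 28.71 Nm^3


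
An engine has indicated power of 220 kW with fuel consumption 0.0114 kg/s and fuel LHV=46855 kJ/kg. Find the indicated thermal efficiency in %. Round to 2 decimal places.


eta_ith = (IP / (mf * LHV)) * 100
Denominator = 0.0114 * 46855 = 534.1470 kW
eta_ith = (220 / 534.1470) * 100 = 41.19%


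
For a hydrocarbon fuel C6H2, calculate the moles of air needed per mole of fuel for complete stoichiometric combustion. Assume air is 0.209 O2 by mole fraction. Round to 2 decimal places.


Balanced combustion: C6H2 + 6.5 O2 -> 6 CO2 + 1 H2O
O2 needed = C + H/4 = 6 + 2/4 = 6.50 moles
Air moles = O2 / 0.209 = 6.50 / 0.209 = 31.10 moles air


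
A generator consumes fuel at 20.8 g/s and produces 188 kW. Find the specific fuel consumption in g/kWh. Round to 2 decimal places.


SFC = (mf / BP) * 3600
Rate = 20.8 / 188 = 0.110638 g/(s*kW)
SFC = 0.110638 * 3600 = 398.30 g/kWh


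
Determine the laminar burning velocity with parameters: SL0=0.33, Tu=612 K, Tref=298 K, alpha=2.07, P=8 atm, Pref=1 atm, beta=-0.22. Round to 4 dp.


SL = SL0 * (Tu/Tref)^alpha * (P/Pref)^beta
T ratio = 612/298 = 2.05369128
(T ratio)^alpha = 2.05369128^2.07 = 4.435553
(P/Pref)^beta = 8^(-0.22) = 0.632878
SL = 0.33 * 4.435553 * 0.632878 = 0.9264 m/s


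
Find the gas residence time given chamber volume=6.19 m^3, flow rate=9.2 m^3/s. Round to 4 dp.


tau = V / Q_flow
tau = 6.19 / 9.2 = 0.6728 s


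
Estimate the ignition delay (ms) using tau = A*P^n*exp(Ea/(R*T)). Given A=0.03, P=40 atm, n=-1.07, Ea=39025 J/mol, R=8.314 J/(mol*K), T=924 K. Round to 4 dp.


tau = A * P^n * exp(Ea/(R*T))
P^n = 40^(-1.07) = 0.01931060
Ea/(R*T) = 39025/(8.314*924) = 5.079967
exp(Ea/(R*T)) = 160.768806
tau = 0.03 * 0.01931060 * 160.768806 = 0.0931 ms


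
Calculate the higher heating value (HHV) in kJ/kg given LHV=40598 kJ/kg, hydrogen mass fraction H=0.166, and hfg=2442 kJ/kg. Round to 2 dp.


HHV = LHV + hfg * 9 * H
Water addition = 2442 * 9 * 0.166 = 3648.348 kJ/kg
HHV = 40598 + 3648.348 = 44246.35 kJ/kg


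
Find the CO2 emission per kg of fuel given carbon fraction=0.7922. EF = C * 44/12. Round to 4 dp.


EF = C_frac * (M_CO2 / M_C)
EF = 0.7922 * (44/12)
EF = 0.7922 * 3.666667 = 2.9047 kg_CO2/kg_fuel


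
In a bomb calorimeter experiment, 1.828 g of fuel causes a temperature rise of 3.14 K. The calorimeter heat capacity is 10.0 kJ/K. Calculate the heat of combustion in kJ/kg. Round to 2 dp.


Hc = C_cal * delta_T / m_fuel
Q_released = 10.0 * 3.14 = 31.4000 kJ
m_fuel = 1.828 g = 1.828/1000 kg = 0.001828 kg
Hc = 31.4000 / 0.001828 = 17177.24 kJ/kg


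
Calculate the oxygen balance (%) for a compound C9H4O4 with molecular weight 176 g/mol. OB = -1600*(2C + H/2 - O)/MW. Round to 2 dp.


OB = -1600 * (2C + H/2 - O) / MW
Inner = 2*9 + 4/2 - 4 = 16.00
OB = -1600 * 16.00 / 176 = -145.45%


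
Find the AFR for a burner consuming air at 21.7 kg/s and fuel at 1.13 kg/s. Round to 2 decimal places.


AFR = m_air / m_fuel
AFR = 21.7 / 1.13 = 19.20


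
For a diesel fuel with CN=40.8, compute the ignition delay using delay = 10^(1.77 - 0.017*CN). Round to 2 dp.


delay = 10^(1.77 - 0.017*CN)
Exponent = 1.77 - 0.017*40.8 = 1.0764
delay = 10^1.0764 = 11.92 ms


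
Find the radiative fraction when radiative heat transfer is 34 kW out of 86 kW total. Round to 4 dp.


f_rad = Q_rad / Q_total
f_rad = 34 / 86 = 0.3953


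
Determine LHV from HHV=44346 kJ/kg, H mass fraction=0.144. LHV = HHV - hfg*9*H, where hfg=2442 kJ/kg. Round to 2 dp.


LHV = HHV - hfg * 9 * H
Water correction = 2442 * 9 * 0.144 = 3164.832 kJ/kg
LHV = 44346 - 3164.832 = 41181.17 kJ/kg


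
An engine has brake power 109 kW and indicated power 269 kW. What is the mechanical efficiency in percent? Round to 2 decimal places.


eta_mech = (BP / IP) * 100
Ratio = 109 / 269 = 0.4052
eta_mech = 0.4052 * 100 = 40.52%


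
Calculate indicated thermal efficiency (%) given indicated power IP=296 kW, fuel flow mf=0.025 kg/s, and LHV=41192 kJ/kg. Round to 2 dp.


eta_ith = (IP / (mf * LHV)) * 100
Denominator = 0.025 * 41192 = 1029.8000 kW
eta_ith = (296 / 1029.8000) * 100 = 28.74%


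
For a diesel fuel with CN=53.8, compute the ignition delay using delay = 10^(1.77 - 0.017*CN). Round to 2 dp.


delay = 10^(1.77 - 0.017*CN)
Exponent = 1.77 - 0.017*53.8 = 0.8554
delay = 10^0.8554 = 7.17 ms


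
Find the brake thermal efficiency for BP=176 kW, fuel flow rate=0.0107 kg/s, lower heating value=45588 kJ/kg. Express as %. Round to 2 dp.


eta_BTE = (BP / (mf * LHV)) * 100
Denominator = 0.0107 * 45588 = 487.7916 kW
eta_BTE = (176 / 487.7916) * 100 = 36.08%


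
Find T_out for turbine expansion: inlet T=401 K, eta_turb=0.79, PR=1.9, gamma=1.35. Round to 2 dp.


T_out = T_in * (1 - eta * (1 - PR^(-(gamma-1)/gamma)))
Exponent = -(1.35-1)/1.35 = -0.25925926
PR^exp = 1.9^(-0.25925926) = 0.84670193
Factor = 1 - 0.79*(1 - 0.84670193) = 0.87889452
T_out = 401 * 0.87889452 = 352.44 K


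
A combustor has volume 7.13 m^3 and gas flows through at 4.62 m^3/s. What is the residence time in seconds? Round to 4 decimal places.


tau = V / Q_flow
tau = 7.13 / 4.62 = 1.5433 s


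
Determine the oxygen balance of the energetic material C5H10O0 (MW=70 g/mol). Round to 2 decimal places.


OB = -1600 * (2C + H/2 - O) / MW
Inner = 2*5 + 10/2 - 0 = 15.00
OB = -1600 * 15.00 / 70 = -342.86%


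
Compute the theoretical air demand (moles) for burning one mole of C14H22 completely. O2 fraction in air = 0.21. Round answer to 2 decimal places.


Balanced combustion: C14H22 + 19.5 O2 -> 14 CO2 + 11 H2O
O2 needed = C + H/4 = 14 + 22/4 = 19.50 moles
Air moles = O2 / 0.21 = 19.50 / 0.21 = 92.86 moles air


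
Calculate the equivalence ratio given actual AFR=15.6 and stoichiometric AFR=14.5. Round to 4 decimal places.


phi = AFR_stoich / AFR_actual
phi = 14.5 / 15.6 = 0.9295


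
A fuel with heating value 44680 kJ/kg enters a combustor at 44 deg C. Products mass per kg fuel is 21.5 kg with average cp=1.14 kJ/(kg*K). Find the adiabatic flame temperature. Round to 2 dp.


T_ad = T_in + Hc / (m_p * cp)
Denominator = 21.5 * 1.14 = 24.5100
Temperature rise = 44680 / 24.5100 = 1822.93 K
T_ad = 44 + 1822.93 = 1866.93 deg C


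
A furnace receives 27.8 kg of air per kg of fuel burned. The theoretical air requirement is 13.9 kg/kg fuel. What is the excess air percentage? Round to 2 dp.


Excess air = actual - stoichiometric = 27.8 - 13.9 = 13.90 kg/kg fuel
Excess air % = (excess / stoich) * 100 = (13.90 / 13.9) * 100 = 100.00%


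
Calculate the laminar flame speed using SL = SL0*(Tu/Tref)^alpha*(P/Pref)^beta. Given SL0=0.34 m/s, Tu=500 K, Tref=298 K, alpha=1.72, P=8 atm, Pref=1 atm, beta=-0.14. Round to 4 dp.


SL = SL0 * (Tu/Tref)^alpha * (P/Pref)^beta
T ratio = 500/298 = 1.67785235
(T ratio)^alpha = 1.67785235^1.72 = 2.435434
(P/Pref)^beta = 8^(-0.14) = 0.747425
SL = 0.34 * 2.435434 * 0.747425 = 0.6189 m/s


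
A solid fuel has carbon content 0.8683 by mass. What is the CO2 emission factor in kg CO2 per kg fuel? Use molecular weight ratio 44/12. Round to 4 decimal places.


EF = C_frac * (M_CO2 / M_C)
EF = 0.8683 * (44/12)
EF = 0.8683 * 3.666667 = 3.1838 kg_CO2/kg_fuel


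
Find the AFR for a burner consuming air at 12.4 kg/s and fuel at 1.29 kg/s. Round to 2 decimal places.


AFR = m_air / m_fuel
AFR = 12.4 / 1.29 = 9.61


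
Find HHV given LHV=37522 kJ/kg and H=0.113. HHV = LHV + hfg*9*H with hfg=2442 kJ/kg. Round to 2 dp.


HHV = LHV + hfg * 9 * H
Water addition = 2442 * 9 * 0.113 = 2483.514 kJ/kg
HHV = 37522 + 2483.514 = 40005.51 kJ/kg


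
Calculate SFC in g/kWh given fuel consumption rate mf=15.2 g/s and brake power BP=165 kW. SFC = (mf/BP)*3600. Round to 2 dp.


SFC = (mf / BP) * 3600
Rate = 15.2 / 165 = 0.092121 g/(s*kW)
SFC = 0.092121 * 3600 = 331.64 g/kWh


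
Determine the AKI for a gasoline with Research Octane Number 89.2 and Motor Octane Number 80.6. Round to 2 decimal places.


AKI = (RON + MON) / 2
AKI = (89.2 + 80.6) / 2
AKI = 169.8 / 2 = 84.90


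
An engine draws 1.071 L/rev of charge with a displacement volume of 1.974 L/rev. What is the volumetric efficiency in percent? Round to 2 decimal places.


eta_v = (V_actual / V_disp) * 100
Ratio = 1.071 / 1.974 = 0.5426
eta_v = 0.5426 * 100 = 54.26%


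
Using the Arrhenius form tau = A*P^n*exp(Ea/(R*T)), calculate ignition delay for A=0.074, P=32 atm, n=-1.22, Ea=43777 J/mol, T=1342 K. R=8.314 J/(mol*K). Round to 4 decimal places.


tau = A * P^n * exp(Ea/(R*T))
P^n = 32^(-1.22) = 0.01457864
Ea/(R*T) = 43777/(8.314*1342) = 3.923589
exp(Ea/(R*T)) = 50.581635
tau = 0.074 * 0.01457864 * 50.581635 = 0.0546 ms


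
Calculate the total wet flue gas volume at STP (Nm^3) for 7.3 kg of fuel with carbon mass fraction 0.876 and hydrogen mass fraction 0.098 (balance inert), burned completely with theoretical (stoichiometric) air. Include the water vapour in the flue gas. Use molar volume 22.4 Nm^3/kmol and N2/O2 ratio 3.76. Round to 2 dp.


Per kg fuel: CO2 = (C/12 kmol)*22.4 = (0.876/12)*22.4 = 1.63520 Nm^3
Per kg fuel: H2O = (H/2 kmol)*22.4 = (0.098/2)*22.4 = 1.09760 Nm^3
O2 needed per kg fuel = C/12 + H/4 = 0.876/12 + 0.098/4 = 0.09750000 kmol
Per kg fuel: N2 = O2*3.76*22.4 = 0.09750000*3.76*22.4 = 8.21184 Nm^3
Total per kg = 1.63520 + 1.09760 + 8.21184 = 10.94464 Nm^3
Total = 10.94464 * 7.3 = 79.90 Nm^3


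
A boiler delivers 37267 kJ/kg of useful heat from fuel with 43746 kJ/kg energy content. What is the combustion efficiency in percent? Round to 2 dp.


Efficiency = (Q_useful / Q_fuel) * 100
Efficiency = (37267 / 43746) * 100
Efficiency = 0.8519 * 100 = 85.19%


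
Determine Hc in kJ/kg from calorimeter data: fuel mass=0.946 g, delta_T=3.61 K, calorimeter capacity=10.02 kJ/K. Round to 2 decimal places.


Hc = C_cal * delta_T / m_fuel
Q_released = 10.02 * 3.61 = 36.1722 kJ
m_fuel = 0.946 g = 0.946/1000 kg = 0.000946 kg
Hc = 36.1722 / 0.000946 = 38237.00 kJ/kg


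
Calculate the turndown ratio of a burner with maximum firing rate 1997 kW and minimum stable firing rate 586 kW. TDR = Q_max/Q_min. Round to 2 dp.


TDR = Q_max / Q_min
TDR = 1997 / 586 = 3.41


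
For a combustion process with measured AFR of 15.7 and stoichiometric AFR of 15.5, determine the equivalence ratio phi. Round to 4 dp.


phi = AFR_stoich / AFR_actual
phi = 15.5 / 15.7 = 0.9873


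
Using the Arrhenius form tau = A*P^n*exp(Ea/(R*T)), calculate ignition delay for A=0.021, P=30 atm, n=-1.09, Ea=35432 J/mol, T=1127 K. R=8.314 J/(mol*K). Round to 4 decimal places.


tau = A * P^n * exp(Ea/(R*T))
P^n = 30^(-1.09) = 0.02454358
Ea/(R*T) = 35432/(8.314*1127) = 3.781479
exp(Ea/(R*T)) = 43.880908
tau = 0.021 * 0.02454358 * 43.880908 = 0.0226 ms


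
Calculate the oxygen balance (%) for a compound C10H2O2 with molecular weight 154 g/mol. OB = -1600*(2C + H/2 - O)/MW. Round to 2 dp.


OB = -1600 * (2C + H/2 - O) / MW
Inner = 2*10 + 2/2 - 2 = 19.00
OB = -1600 * 19.00 / 154 = -197.40%


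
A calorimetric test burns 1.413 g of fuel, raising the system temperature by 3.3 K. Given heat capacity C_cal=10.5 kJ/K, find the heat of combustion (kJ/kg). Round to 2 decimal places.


Hc = C_cal * delta_T / m_fuel
Q_released = 10.5 * 3.3 = 34.6500 kJ
m_fuel = 1.413 g = 1.413/1000 kg = 0.001413 kg
Hc = 34.6500 / 0.001413 = 24522.29 kJ/kg


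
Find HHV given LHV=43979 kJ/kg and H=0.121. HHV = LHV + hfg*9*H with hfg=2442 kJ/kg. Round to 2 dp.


HHV = LHV + hfg * 9 * H
Water addition = 2442 * 9 * 0.121 = 2659.338 kJ/kg
HHV = 43979 + 2659.338 = 46638.34 kJ/kg


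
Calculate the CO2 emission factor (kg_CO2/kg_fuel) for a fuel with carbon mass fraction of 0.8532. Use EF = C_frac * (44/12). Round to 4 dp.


EF = C_frac * (M_CO2 / M_C)
EF = 0.8532 * (44/12)
EF = 0.8532 * 3.666667 = 3.1284 kg_CO2/kg_fuel


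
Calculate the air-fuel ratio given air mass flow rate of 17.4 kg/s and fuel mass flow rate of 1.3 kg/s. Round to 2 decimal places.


AFR = m_air / m_fuel
AFR = 17.4 / 1.3 = 13.38


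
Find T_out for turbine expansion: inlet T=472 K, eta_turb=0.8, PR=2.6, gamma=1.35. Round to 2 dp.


T_out = T_in * (1 - eta * (1 - PR^(-(gamma-1)/gamma)))
Exponent = -(1.35-1)/1.35 = -0.25925926
PR^exp = 2.6^(-0.25925926) = 0.78057442
Factor = 1 - 0.8*(1 - 0.78057442) = 0.82445954
T_out = 472 * 0.82445954 = 389.14 K


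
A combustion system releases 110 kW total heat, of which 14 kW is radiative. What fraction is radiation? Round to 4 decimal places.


f_rad = Q_rad / Q_total
f_rad = 14 / 110 = 0.1273


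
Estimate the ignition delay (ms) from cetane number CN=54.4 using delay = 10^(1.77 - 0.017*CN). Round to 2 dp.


delay = 10^(1.77 - 0.017*CN)
Exponent = 1.77 - 0.017*54.4 = 0.8452
delay = 10^0.8452 = 7.00 ms


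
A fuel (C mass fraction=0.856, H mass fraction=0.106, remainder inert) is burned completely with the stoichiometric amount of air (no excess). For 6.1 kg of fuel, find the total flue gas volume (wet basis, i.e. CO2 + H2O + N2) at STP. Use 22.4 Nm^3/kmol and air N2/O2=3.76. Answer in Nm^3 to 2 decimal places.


Per kg fuel: CO2 = (C/12 kmol)*22.4 = (0.856/12)*22.4 = 1.59787 Nm^3
Per kg fuel: H2O = (H/2 kmol)*22.4 = (0.106/2)*22.4 = 1.18720 Nm^3
O2 needed per kg fuel = C/12 + H/4 = 0.856/12 + 0.106/4 = 0.09783333 kmol
Per kg fuel: N2 = O2*3.76*22.4 = 0.09783333*3.76*22.4 = 8.23991 Nm^3
Total per kg = 1.59787 + 1.18720 + 8.23991 = 11.02498 Nm^3
Total = 11.02498 * 6.1 = 67.25 Nm^3


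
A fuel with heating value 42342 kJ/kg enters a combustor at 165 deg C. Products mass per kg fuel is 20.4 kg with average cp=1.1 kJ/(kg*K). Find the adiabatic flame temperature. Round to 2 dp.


T_ad = T_in + Hc / (m_p * cp)
Denominator = 20.4 * 1.1 = 22.4400
Temperature rise = 42342 / 22.4400 = 1886.90 K
T_ad = 165 + 1886.90 = 2051.90 deg C


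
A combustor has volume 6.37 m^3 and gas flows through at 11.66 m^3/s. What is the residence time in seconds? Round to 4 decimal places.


tau = V / Q_flow
tau = 6.37 / 11.66 = 0.5463 s


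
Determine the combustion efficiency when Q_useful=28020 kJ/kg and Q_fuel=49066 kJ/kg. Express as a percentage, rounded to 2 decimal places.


Efficiency = (Q_useful / Q_fuel) * 100
Efficiency = (28020 / 49066) * 100
Efficiency = 0.5711 * 100 = 57.11%


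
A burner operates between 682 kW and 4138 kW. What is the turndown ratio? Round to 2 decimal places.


TDR = Q_max / Q_min
TDR = 4138 / 682 = 6.07


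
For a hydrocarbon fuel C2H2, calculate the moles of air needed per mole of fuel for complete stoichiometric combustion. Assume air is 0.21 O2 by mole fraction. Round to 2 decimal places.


Balanced combustion: C2H2 + 2.5 O2 -> 2 CO2 + 1 H2O
O2 needed = C + H/4 = 2 + 2/4 = 2.50 moles
Air moles = O2 / 0.21 = 2.50 / 0.21 = 11.90 moles air


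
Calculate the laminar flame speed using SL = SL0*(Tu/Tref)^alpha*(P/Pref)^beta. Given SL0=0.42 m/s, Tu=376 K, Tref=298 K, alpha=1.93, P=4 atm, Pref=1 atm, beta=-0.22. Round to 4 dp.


SL = SL0 * (Tu/Tref)^alpha * (P/Pref)^beta
T ratio = 376/298 = 1.26174497
(T ratio)^alpha = 1.26174497^1.93 = 1.566301
(P/Pref)^beta = 4^(-0.22) = 0.737135
SL = 0.42 * 1.566301 * 0.737135 = 0.4849 m/s


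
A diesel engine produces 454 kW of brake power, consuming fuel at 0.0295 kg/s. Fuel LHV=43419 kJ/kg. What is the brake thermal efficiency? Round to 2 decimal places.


eta_BTE = (BP / (mf * LHV)) * 100
Denominator = 0.0295 * 43419 = 1280.8605 kW
eta_BTE = (454 / 1280.8605) * 100 = 35.44%


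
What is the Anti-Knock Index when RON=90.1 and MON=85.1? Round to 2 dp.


AKI = (RON + MON) / 2
AKI = (90.1 + 85.1) / 2
AKI = 175.2 / 2 = 87.60


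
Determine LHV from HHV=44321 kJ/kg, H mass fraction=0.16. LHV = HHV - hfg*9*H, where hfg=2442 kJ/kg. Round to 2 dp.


LHV = HHV - hfg * 9 * H
Water correction = 2442 * 9 * 0.16 = 3516.480 kJ/kg
LHV = 44321 - 3516.480 = 40804.52 kJ/kg


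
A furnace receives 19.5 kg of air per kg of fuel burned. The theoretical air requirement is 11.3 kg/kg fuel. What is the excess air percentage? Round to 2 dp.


Excess air = actual - stoichiometric = 19.5 - 11.3 = 8.20 kg/kg fuel
Excess air % = (excess / stoich) * 100 = (8.20 / 11.3) * 100 = 72.57%


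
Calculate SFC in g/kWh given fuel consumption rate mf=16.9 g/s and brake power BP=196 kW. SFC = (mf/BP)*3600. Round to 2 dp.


SFC = (mf / BP) * 3600
Rate = 16.9 / 196 = 0.086224 g/(s*kW)
SFC = 0.086224 * 3600 = 310.41 g/kWh


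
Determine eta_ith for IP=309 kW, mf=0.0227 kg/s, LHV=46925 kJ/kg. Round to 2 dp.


eta_ith = (IP / (mf * LHV)) * 100
Denominator = 0.0227 * 46925 = 1065.1975 kW
eta_ith = (309 / 1065.1975) * 100 = 29.01%


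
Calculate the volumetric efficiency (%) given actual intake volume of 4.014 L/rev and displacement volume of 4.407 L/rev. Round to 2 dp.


eta_v = (V_actual / V_disp) * 100
Ratio = 4.014 / 4.407 = 0.9108
eta_v = 0.9108 * 100 = 91.08%


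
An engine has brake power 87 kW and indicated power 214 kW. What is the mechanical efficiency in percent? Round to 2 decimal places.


eta_mech = (BP / IP) * 100
Ratio = 87 / 214 = 0.4065
eta_mech = 0.4065 * 100 = 40.65%


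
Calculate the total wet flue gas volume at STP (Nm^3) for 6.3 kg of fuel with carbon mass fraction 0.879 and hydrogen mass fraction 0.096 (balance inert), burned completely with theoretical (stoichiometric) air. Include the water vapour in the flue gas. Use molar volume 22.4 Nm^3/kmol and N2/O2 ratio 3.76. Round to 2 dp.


Per kg fuel: CO2 = (C/12 kmol)*22.4 = (0.879/12)*22.4 = 1.64080 Nm^3
Per kg fuel: H2O = (H/2 kmol)*22.4 = (0.096/2)*22.4 = 1.07520 Nm^3
O2 needed per kg fuel = C/12 + H/4 = 0.879/12 + 0.096/4 = 0.09725000 kmol
Per kg fuel: N2 = O2*3.76*22.4 = 0.09725000*3.76*22.4 = 8.19078 Nm^3
Total per kg = 1.64080 + 1.07520 + 8.19078 = 10.90678 Nm^3
Total = 10.90678 * 6.3 = 68.71 Nm^3


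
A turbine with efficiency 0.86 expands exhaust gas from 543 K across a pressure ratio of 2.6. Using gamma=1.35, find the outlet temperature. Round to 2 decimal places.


T_out = T_in * (1 - eta * (1 - PR^(-(gamma-1)/gamma)))
Exponent = -(1.35-1)/1.35 = -0.25925926
PR^exp = 2.6^(-0.25925926) = 0.78057442
Factor = 1 - 0.86*(1 - 0.78057442) = 0.81129400
T_out = 543 * 0.81129400 = 440.53 K


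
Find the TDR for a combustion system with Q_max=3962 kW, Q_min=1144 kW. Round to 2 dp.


TDR = Q_max / Q_min
TDR = 3962 / 1144 = 3.46


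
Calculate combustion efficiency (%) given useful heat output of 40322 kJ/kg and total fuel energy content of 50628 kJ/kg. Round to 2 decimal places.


Efficiency = (Q_useful / Q_fuel) * 100
Efficiency = (40322 / 50628) * 100
Efficiency = 0.7964 * 100 = 79.64%


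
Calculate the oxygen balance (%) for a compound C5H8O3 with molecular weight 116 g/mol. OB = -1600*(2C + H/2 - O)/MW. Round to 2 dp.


OB = -1600 * (2C + H/2 - O) / MW
Inner = 2*5 + 8/2 - 3 = 11.00
OB = -1600 * 11.00 / 116 = -151.72%


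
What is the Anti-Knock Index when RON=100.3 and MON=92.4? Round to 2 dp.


AKI = (RON + MON) / 2
AKI = (100.3 + 92.4) / 2
AKI = 192.7 / 2 = 96.35


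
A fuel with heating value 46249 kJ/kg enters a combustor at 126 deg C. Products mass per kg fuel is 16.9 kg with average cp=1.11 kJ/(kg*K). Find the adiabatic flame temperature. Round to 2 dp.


T_ad = T_in + Hc / (m_p * cp)
Denominator = 16.9 * 1.11 = 18.7590
Temperature rise = 46249 / 18.7590 = 2465.43 K
T_ad = 126 + 2465.43 = 2591.43 deg C


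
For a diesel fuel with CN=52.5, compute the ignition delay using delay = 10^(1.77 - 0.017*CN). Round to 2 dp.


delay = 10^(1.77 - 0.017*CN)
Exponent = 1.77 - 0.017*52.5 = 0.8775
delay = 10^0.8775 = 7.54 ms


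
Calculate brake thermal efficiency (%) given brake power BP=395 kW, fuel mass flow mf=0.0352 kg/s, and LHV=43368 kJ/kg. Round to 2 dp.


eta_BTE = (BP / (mf * LHV)) * 100
Denominator = 0.0352 * 43368 = 1526.5536 kW
eta_BTE = (395 / 1526.5536) * 100 = 25.88%


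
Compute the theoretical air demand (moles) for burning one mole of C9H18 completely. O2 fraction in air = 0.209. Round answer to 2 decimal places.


Balanced combustion: C9H18 + 13.5 O2 -> 9 CO2 + 9 H2O
O2 needed = C + H/4 = 9 + 18/4 = 13.50 moles
Air moles = O2 / 0.209 = 13.50 / 0.209 = 64.59 moles air


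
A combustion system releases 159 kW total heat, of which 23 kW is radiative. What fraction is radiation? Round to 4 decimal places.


f_rad = Q_rad / Q_total
f_rad = 23 / 159 = 0.1447


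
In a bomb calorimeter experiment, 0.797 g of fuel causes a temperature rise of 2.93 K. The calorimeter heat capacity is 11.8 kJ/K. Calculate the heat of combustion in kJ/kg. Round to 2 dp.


Hc = C_cal * delta_T / m_fuel
Q_released = 11.8 * 2.93 = 34.5740 kJ
m_fuel = 0.797 g = 0.797/1000 kg = 0.000797 kg
Hc = 34.5740 / 0.000797 = 43380.18 kJ/kg


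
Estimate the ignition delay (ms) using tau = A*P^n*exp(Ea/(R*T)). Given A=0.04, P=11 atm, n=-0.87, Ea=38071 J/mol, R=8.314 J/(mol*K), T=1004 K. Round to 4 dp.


tau = A * P^n * exp(Ea/(R*T))
P^n = 11^(-0.87) = 0.12416190
Ea/(R*T) = 38071/(8.314*1004) = 4.560900
exp(Ea/(R*T)) = 95.669545
tau = 0.04 * 0.12416190 * 95.669545 = 0.4751 ms


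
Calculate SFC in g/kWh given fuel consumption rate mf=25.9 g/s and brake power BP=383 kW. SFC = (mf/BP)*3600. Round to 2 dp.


SFC = (mf / BP) * 3600
Rate = 25.9 / 383 = 0.067624 g/(s*kW)
SFC = 0.067624 * 3600 = 243.45 g/kWh


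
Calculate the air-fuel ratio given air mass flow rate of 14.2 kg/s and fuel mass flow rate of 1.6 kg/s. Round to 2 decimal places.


AFR = m_air / m_fuel
AFR = 14.2 / 1.6 = 8.88


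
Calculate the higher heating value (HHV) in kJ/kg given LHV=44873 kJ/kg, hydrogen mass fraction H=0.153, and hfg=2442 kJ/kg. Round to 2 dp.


HHV = LHV + hfg * 9 * H
Water addition = 2442 * 9 * 0.153 = 3362.634 kJ/kg
HHV = 44873 + 3362.634 = 48235.63 kJ/kg


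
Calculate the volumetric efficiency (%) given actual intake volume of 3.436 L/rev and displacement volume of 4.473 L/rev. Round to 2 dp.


eta_v = (V_actual / V_disp) * 100
Ratio = 3.436 / 4.473 = 0.7682
eta_v = 0.7682 * 100 = 76.82%


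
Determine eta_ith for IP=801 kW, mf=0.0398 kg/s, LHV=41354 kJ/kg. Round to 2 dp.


eta_ith = (IP / (mf * LHV)) * 100
Denominator = 0.0398 * 41354 = 1645.8892 kW
eta_ith = (801 / 1645.8892) * 100 = 48.67%


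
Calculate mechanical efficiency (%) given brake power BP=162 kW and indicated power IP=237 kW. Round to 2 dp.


eta_mech = (BP / IP) * 100
Ratio = 162 / 237 = 0.6835
eta_mech = 0.6835 * 100 = 68.35%


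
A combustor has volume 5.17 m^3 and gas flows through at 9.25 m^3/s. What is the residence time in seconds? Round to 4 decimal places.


tau = V / Q_flow
tau = 5.17 / 9.25 = 0.5589 s


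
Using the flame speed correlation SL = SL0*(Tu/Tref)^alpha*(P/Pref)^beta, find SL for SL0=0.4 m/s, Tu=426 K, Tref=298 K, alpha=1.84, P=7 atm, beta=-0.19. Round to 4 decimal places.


SL = SL0 * (Tu/Tref)^alpha * (P/Pref)^beta
T ratio = 426/298 = 1.42953020
(T ratio)^alpha = 1.42953020^1.84 = 1.929993
(P/Pref)^beta = 7^(-0.19) = 0.690926
SL = 0.4 * 1.929993 * 0.690926 = 0.5334 m/s


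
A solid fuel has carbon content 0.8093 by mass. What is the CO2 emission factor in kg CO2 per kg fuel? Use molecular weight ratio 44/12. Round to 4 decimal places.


EF = C_frac * (M_CO2 / M_C)
EF = 0.8093 * (44/12)
EF = 0.8093 * 3.666667 = 2.9674 kg_CO2/kg_fuel


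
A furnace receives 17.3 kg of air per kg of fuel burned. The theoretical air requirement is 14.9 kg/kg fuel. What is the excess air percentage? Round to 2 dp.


Excess air = actual - stoichiometric = 17.3 - 14.9 = 2.40 kg/kg fuel
Excess air % = (excess / stoich) * 100 = (2.40 / 14.9) * 100 = 16.11%


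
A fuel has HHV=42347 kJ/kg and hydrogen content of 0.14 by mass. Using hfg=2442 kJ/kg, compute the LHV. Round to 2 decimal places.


LHV = HHV - hfg * 9 * H
Water correction = 2442 * 9 * 0.14 = 3076.920 kJ/kg
LHV = 42347 - 3076.920 = 39270.08 kJ/kg


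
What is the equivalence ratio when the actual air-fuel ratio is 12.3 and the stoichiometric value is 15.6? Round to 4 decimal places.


phi = AFR_stoich / AFR_actual
phi = 15.6 / 12.3 = 1.2683


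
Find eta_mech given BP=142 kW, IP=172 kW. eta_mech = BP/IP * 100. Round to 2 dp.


eta_mech = (BP / IP) * 100
Ratio = 142 / 172 = 0.8256
eta_mech = 0.8256 * 100 = 82.56%


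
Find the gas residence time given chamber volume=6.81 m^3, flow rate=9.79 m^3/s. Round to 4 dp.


tau = V / Q_flow
tau = 6.81 / 9.79 = 0.6956 s


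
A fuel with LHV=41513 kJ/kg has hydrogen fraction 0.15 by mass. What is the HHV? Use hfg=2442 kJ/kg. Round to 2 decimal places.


HHV = LHV + hfg * 9 * H
Water addition = 2442 * 9 * 0.15 = 3296.700 kJ/kg
HHV = 41513 + 3296.700 = 44809.70 kJ/kg


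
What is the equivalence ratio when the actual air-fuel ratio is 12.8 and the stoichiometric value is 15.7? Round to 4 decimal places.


phi = AFR_stoich / AFR_actual
phi = 15.7 / 12.8 = 1.2266


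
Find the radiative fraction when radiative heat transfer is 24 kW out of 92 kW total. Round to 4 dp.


f_rad = Q_rad / Q_total
f_rad = 24 / 92 = 0.2609


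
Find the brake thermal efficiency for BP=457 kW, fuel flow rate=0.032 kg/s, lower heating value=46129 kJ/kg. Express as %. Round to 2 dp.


eta_BTE = (BP / (mf * LHV)) * 100
Denominator = 0.032 * 46129 = 1476.1280 kW
eta_BTE = (457 / 1476.1280) * 100 = 30.96%


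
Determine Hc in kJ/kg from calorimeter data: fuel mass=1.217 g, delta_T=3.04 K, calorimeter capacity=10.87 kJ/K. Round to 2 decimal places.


Hc = C_cal * delta_T / m_fuel
Q_released = 10.87 * 3.04 = 33.0448 kJ
m_fuel = 1.217 g = 1.217/1000 kg = 0.001217 kg
Hc = 33.0448 / 0.001217 = 27152.67 kJ/kg


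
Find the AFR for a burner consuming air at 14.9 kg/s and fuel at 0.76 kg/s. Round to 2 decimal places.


AFR = m_air / m_fuel
AFR = 14.9 / 0.76 = 19.61


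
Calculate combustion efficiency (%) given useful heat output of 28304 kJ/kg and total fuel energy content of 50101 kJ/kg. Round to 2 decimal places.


Efficiency = (Q_useful / Q_fuel) * 100
Efficiency = (28304 / 50101) * 100
Efficiency = 0.5649 * 100 = 56.49%


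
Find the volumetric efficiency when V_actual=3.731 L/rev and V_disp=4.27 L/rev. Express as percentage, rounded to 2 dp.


eta_v = (V_actual / V_disp) * 100
Ratio = 3.731 / 4.27 = 0.8738
eta_v = 0.8738 * 100 = 87.38%
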